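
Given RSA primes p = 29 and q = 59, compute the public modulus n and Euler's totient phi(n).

Step 1: n = p * q = 29 * 59 = 1711.
Step 2: phi(n) = (p-1)(q-1) = 28 * 58 = 1624.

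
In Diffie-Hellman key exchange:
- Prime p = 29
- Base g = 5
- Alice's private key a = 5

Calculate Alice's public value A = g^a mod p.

Step 1: A = g^a mod p = 5^5 mod 29.
  5^1 mod 29 = 5
  5^2 mod 29 = (5 * 5) mod 29 = 25
  5^3 mod 29 = (25 * 5) mod 29 = 9
  5^4 mod 29 = (9 * 5) mod 29 = 16
  5^5 mod 29 = (16 * 5) mod 29 = 22
Result: A = 22.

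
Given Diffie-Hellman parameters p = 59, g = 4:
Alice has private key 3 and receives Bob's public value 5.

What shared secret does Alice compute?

Step 1: s = B^a mod p = 5^3 mod 59.
  5^1 mod 59 = 5
  5^2 mod 59 = (5 * 5) mod 59 = 25
  5^3 mod 59 = (25 * 5) mod 59 = 7
Result: shared secret = 7.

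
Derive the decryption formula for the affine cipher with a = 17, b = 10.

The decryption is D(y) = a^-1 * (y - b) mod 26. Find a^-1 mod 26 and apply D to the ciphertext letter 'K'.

Step 1: Find a^-1, the modular inverse of 17 mod 26.
Step 2: We need 17 * a^-1 = 1 (mod 26).
Step 3: 17 * 23 = 391 = 15 * 26 + 1, so a^-1 = 23.
Step 4: D(y) = 23(y - 10) mod 26.
Step 5: Apply to 'K' (y = 10): D(10) = 23 * (10 - 10) mod 26 = 23 * 0 mod 26 = 0 -> 'A'.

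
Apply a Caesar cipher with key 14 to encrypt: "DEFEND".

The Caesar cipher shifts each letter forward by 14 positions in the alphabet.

Step 1: For each letter, shift forward by 14 positions (mod 26).
  D (position 3) -> position (3+14) mod 26 = 17 -> R
  E (position 4) -> position (4+14) mod 26 = 18 -> S
  F (position 5) -> position (5+14) mod 26 = 19 -> T
  E (position 4) -> position (4+14) mod 26 = 18 -> S
  N (position 13) -> position (13+14) mod 26 = 1 -> B
  D (position 3) -> position (3+14) mod 26 = 17 -> R
Result: RSTSBR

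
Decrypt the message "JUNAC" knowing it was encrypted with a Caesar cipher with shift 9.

Step 1: Reverse the shift by subtracting 9 from each letter position.
  J (position 9) -> position (9-9) mod 26 = 0 -> A
  U (position 20) -> position (20-9) mod 26 = 11 -> L
  N (position 13) -> position (13-9) mod 26 = 4 -> E
  A (position 0) -> position (0-9) mod 26 = 17 -> R
  C (position 2) -> position (2-9) mod 26 = 19 -> T
Decrypted message: ALERT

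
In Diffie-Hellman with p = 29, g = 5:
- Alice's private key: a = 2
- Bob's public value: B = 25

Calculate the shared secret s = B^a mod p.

Step 1: s = B^a mod p = 25^2 mod 29.
  25^1 mod 29 = 25
  25^2 mod 29 = (25 * 25) mod 29 = 16
Result: shared secret = 16.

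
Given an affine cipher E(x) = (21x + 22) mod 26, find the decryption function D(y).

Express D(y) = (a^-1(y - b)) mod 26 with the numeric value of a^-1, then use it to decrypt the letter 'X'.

Step 1: Find a^-1, the modular inverse of 21 mod 26.
Step 2: We need 21 * a^-1 = 1 (mod 26).
Step 3: 21 * 5 = 105 = 4 * 26 + 1, so a^-1 = 5.
Step 4: D(y) = 5(y - 22) mod 26.
Step 5: Apply to 'X' (y = 23): D(23) = 5 * (23 - 22) mod 26 = 5 * 1 mod 26 = 5 -> 'F'.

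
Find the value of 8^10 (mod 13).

Step 1: Compute 8^10 mod 13 step by step, reducing modulo 13 at each step.
  8^1 mod 13 = 8
  8^2 mod 13 = (8 * 8) mod 13 = 12
  8^3 mod 13 = (12 * 8) mod 13 = 5
  8^4 mod 13 = (5 * 8) mod 13 = 1
  8^5 mod 13 = (1 * 8) mod 13 = 8
  8^6 mod 13 = (8 * 8) mod 13 = 12
  8^7 mod 13 = (12 * 8) mod 13 = 5
  8^8 mod 13 = (5 * 8) mod 13 = 1
  8^9 mod 13 = (1 * 8) mod 13 = 8
  8^10 mod 13 = (8 * 8) mod 13 = 12
Step 2: Result = 12.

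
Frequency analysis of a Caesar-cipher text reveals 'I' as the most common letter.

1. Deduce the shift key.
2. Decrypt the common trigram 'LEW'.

Step 1: In English, 'E' is the most frequent letter (12.7%).
Step 2: The most frequent ciphertext letter is 'I' (position 8).
Step 3: Shift = (8 - 4) mod 26 = 4.
Step 4: Decrypt 'LEW' by shifting back 4:
  L -> H
  E -> A
  W -> S
Step 5: 'LEW' decrypts to 'HAS'.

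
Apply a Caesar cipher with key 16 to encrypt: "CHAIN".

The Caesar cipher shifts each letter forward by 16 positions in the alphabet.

Step 1: For each letter, shift forward by 16 positions (mod 26).
  C (position 2) -> position (2+16) mod 26 = 18 -> S
  H (position 7) -> position (7+16) mod 26 = 23 -> X
  A (position 0) -> position (0+16) mod 26 = 16 -> Q
  I (position 8) -> position (8+16) mod 26 = 24 -> Y
  N (position 13) -> position (13+16) mod 26 = 3 -> D
Result: SXQYD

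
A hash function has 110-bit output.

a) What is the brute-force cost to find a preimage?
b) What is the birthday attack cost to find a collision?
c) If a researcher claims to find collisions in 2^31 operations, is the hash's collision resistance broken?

Step 1: Preimage resistance requires brute-force of 2^110 operations.
Step 2: Collision resistance (birthday bound) = 2^(110/2) = 2^55.
Step 3: The claimed attack costs 2^31 operations.
Step 4: Since 2^31 < 2^55, the claimed attack beats the generic birthday bound, so collision resistance is broken.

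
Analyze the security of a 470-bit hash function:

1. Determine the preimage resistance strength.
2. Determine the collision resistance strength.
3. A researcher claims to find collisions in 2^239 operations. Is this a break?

Step 1: Preimage resistance requires brute-force of 2^470 operations.
Step 2: Collision resistance (birthday bound) = 2^(470/2) = 2^235.
Step 3: The claimed attack costs 2^239 operations.
Step 4: Since 2^239 >= 2^235, the claimed attack is no faster than the generic birthday attack, so this does not break collision resistance.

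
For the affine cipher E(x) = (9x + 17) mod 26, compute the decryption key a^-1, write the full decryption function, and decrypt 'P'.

Step 1: Find a^-1, the modular inverse of 9 mod 26.
Step 2: We need 9 * a^-1 = 1 (mod 26).
Step 3: 9 * 3 = 27 = 1 * 26 + 1, so a^-1 = 3.
Step 4: D(y) = 3(y - 17) mod 26.
Step 5: Apply to 'P' (y = 15): D(15) = 3 * (15 - 17) mod 26 = 3 * -2 mod 26 = 20 -> 'U'.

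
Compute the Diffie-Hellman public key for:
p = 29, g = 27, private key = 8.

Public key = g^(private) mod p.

Step 1: A = g^a mod p = 27^8 mod 29.
  27^1 mod 29 = 27
  27^2 mod 29 = (27 * 27) mod 29 = 4
  27^3 mod 29 = (4 * 27) mod 29 = 21
  27^4 mod 29 = (21 * 27) mod 29 = 16
  27^5 mod 29 = (16 * 27) mod 29 = 26
  27^6 mod 29 = (26 * 27) mod 29 = 6
  27^7 mod 29 = (6 * 27) mod 29 = 17
  27^8 mod 29 = (17 * 27) mod 29 = 24
Result: A = 24.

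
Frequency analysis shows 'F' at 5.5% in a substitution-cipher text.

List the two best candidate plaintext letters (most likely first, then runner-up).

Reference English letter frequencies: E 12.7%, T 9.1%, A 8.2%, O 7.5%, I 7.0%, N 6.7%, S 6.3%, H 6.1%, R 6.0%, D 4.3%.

Step 1: Observed frequency of 'F' is 5.5%.
Step 2: Compute distances to each reference frequency and sort:
  R (6.0%): difference = 0.5% <-- BEST
  H (6.1%): difference = 0.6% <-- RUNNER-UP
  S (6.3%): difference = 0.8%
  N (6.7%): difference = 1.2%
  D (4.3%): difference = 1.2%
Step 3: Most likely is 'R' (6.0%, diff 0.5%); second most likely is 'H' (6.1%, diff 0.6%).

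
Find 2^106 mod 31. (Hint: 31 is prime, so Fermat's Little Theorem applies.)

Step 1: Since 31 is prime, by Fermat's Little Theorem: 2^30 = 1 (mod 31).
Step 2: Reduce exponent: 106 mod 30 = 16.
Step 3: So 2^106 = 2^16 (mod 31).
Step 4: 2^16 mod 31 = 2.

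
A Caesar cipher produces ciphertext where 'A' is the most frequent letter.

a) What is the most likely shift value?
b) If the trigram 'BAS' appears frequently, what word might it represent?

Step 1: In English, 'E' is the most frequent letter (12.7%).
Step 2: The most frequent ciphertext letter is 'A' (position 0).
Step 3: Shift = (0 - 4) mod 26 = 22.
Step 4: Decrypt 'BAS' by shifting back 22:
  B -> F
  A -> E
  S -> W
Step 5: 'BAS' decrypts to 'FEW'.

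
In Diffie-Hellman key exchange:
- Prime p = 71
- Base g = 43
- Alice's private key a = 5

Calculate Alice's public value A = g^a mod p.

Step 1: A = g^a mod p = 43^5 mod 71.
  43^1 mod 71 = 43
  43^2 mod 71 = (43 * 43) mod 71 = 3
  43^3 mod 71 = (3 * 43) mod 71 = 58
  43^4 mod 71 = (58 * 43) mod 71 = 9
  43^5 mod 71 = (9 * 43) mod 71 = 32
Result: A = 32.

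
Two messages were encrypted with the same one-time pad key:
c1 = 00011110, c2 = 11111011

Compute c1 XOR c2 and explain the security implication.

Step 1: c1 XOR c2 = (m1 XOR k) XOR (m2 XOR k).
Step 2: By XOR associativity/commutativity: = m1 XOR m2 XOR k XOR k = m1 XOR m2.
Step 3: 00011110 XOR 11111011 = 11100101 = 229.
Step 4: The key cancels out! An attacker learns m1 XOR m2 = 229, revealing the relationship between plaintexts.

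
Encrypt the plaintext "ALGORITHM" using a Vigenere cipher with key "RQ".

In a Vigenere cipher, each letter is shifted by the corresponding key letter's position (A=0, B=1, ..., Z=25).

Step 1: Repeat key to match plaintext length:
  Plaintext: ALGORITHM
  Key:       RQRQRQRQR
Step 2: Encrypt each letter:
  A(0) + R(17) = (0+17) mod 26 = 17 = R
  L(11) + Q(16) = (11+16) mod 26 = 1 = B
  G(6) + R(17) = (6+17) mod 26 = 23 = X
  O(14) + Q(16) = (14+16) mod 26 = 4 = E
  R(17) + R(17) = (17+17) mod 26 = 8 = I
  I(8) + Q(16) = (8+16) mod 26 = 24 = Y
  T(19) + R(17) = (19+17) mod 26 = 10 = K
  H(7) + Q(16) = (7+16) mod 26 = 23 = X
  M(12) + R(17) = (12+17) mod 26 = 3 = D
Ciphertext: RBXEIYKXD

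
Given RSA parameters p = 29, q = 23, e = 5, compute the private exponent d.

Step 1: n = 29 * 23 = 667.
Step 2: phi(n) = 28 * 22 = 616.
Step 3: Find d such that 5 * d = 1 (mod 616).
Step 4: d = 5^(-1) mod 616 = 493.
Verification: 5 * 493 = 2465 = 4 * 616 + 1.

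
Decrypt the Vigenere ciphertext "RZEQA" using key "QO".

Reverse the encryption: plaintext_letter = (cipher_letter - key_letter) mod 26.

Step 1: Extend key: QOQOQ
Step 2: Decrypt each letter (c - k) mod 26:
  R(17) - Q(16) = (17-16) mod 26 = 1 = B
  Z(25) - O(14) = (25-14) mod 26 = 11 = L
  E(4) - Q(16) = (4-16) mod 26 = 14 = O
  Q(16) - O(14) = (16-14) mod 26 = 2 = C
  A(0) - Q(16) = (0-16) mod 26 = 10 = K
Plaintext: BLOCK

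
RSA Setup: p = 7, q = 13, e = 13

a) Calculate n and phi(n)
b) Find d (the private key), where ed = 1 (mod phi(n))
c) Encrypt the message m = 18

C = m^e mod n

Step 1: n = 7 * 13 = 91.
Step 2: phi(n) = (7-1)(13-1) = 6 * 12 = 72.
Step 3: Find d = 13^(-1) mod 72 = 61.
  Verify: 13 * 61 = 793 = 1 (mod 72).
Step 4: C = 18^13 mod 91 = 18.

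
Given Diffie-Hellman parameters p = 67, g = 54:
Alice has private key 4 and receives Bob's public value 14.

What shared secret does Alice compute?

Step 1: s = B^a mod p = 14^4 mod 67.
  14^1 mod 67 = 14
  14^2 mod 67 = (14 * 14) mod 67 = 62
  14^3 mod 67 = (62 * 14) mod 67 = 64
  14^4 mod 67 = (64 * 14) mod 67 = 25
Result: shared secret = 25.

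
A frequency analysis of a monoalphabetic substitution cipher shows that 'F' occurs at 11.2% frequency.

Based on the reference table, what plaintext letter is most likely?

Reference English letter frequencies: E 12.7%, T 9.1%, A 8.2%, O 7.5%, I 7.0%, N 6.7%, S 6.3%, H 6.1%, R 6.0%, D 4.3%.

Step 1: The observed frequency is 11.2%.
Step 2: Compare with English frequencies:
  E: 12.7% (difference: 1.5%) <-- closest
  T: 9.1% (difference: 2.1%)
  A: 8.2% (difference: 3.0%)
  O: 7.5% (difference: 3.7%)
  I: 7.0% (difference: 4.2%)
  N: 6.7% (difference: 4.5%)
  S: 6.3% (difference: 4.9%)
  H: 6.1% (difference: 5.1%)
  R: 6.0% (difference: 5.2%)
  D: 4.3% (difference: 6.9%)
Step 3: 'F' most likely represents 'E' (frequency 12.7%).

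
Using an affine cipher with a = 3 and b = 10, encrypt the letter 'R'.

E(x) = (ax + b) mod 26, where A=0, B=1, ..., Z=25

Step 1: Convert 'R' to number: x = 17.
Step 2: E(17) = (3 * 17 + 10) mod 26 = 61 mod 26 = 9.
Step 3: Convert 9 back to letter: J.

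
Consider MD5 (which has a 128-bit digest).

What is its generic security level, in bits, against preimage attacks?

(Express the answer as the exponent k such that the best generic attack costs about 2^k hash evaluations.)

Step 1: The hash has a 128-bit output.
Step 2: Preimage resistance means: given a digest h(x), it should be infeasible to find any input that hashes to it.
With a 128-bit output there are 2^128 possible digests, so a generic brute-force preimage search costs about 2^128 evaluations.
Step 3: Security level = 128 bits.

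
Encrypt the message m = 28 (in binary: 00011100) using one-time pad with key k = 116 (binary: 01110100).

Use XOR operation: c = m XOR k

Step 1: Write out the XOR operation bit by bit:
  Message: 00011100
  Key:     01110100
  XOR:     01101000
Step 2: Convert to decimal: 01101000 = 104.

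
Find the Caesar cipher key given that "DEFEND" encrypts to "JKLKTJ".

Step 1: Compare first letters: D (position 3) -> J (position 9).
Step 2: Shift = (9 - 3) mod 26 = 6.
The shift value is 6.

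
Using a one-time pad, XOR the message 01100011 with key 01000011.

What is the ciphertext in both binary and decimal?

Step 1: Write out the XOR operation bit by bit:
  Message: 01100011
  Key:     01000011
  XOR:     00100000
Step 2: Convert to decimal: 00100000 = 32.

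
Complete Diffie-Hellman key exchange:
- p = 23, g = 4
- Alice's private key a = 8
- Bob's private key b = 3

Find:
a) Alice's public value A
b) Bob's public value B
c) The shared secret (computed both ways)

Step 1: A = g^a mod p = 4^8 mod 23 = 9.
Step 2: B = g^b mod p = 4^3 mod 23 = 18.
Step 3: Alice computes s = B^a mod p = 18^8 mod 23 = 16.
Step 4: Bob computes s = A^b mod p = 9^3 mod 23 = 16.
Both sides agree: shared secret = 16.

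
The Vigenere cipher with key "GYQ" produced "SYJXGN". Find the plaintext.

Step 1: Extend key: GYQGYQ
Step 2: Decrypt each letter (c - k) mod 26:
  S(18) - G(6) = (18-6) mod 26 = 12 = M
  Y(24) - Y(24) = (24-24) mod 26 = 0 = A
  J(9) - Q(16) = (9-16) mod 26 = 19 = T
  X(23) - G(6) = (23-6) mod 26 = 17 = R
  G(6) - Y(24) = (6-24) mod 26 = 8 = I
  N(13) - Q(16) = (13-16) mod 26 = 23 = X
Plaintext: MATRIX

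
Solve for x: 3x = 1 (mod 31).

Step 1: We need x such that 3 * x = 1 (mod 31).
Step 2: Using the extended Euclidean algorithm or trial:
  3 * 21 = 63 = 2 * 31 + 1.
Step 3: Since 63 mod 31 = 1, the inverse is x = 21.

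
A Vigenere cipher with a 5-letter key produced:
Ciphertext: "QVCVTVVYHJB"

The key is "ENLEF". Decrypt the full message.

Step 1: Key 'ENLEF' has length 5. Extended key: ENLEFENLEFE
Step 2: Decrypt each position:
  Q(16) - E(4) = 12 = M
  V(21) - N(13) = 8 = I
  C(2) - L(11) = 17 = R
  V(21) - E(4) = 17 = R
  T(19) - F(5) = 14 = O
  V(21) - E(4) = 17 = R
  V(21) - N(13) = 8 = I
  Y(24) - L(11) = 13 = N
  H(7) - E(4) = 3 = D
  J(9) - F(5) = 4 = E
  B(1) - E(4) = 23 = X
Plaintext: MIRRORINDEX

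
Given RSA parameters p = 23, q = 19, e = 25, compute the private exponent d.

Step 1: n = 23 * 19 = 437.
Step 2: phi(n) = 22 * 18 = 396.
Step 3: Find d such that 25 * d = 1 (mod 396).
Step 4: d = 25^(-1) mod 396 = 301.
Verification: 25 * 301 = 7525 = 19 * 396 + 1.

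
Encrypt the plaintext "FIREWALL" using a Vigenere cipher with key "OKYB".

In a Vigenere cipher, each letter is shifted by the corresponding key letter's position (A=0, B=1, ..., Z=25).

Step 1: Repeat key to match plaintext length:
  Plaintext: FIREWALL
  Key:       OKYBOKYB
Step 2: Encrypt each letter:
  F(5) + O(14) = (5+14) mod 26 = 19 = T
  I(8) + K(10) = (8+10) mod 26 = 18 = S
  R(17) + Y(24) = (17+24) mod 26 = 15 = P
  E(4) + B(1) = (4+1) mod 26 = 5 = F
  W(22) + O(14) = (22+14) mod 26 = 10 = K
  A(0) + K(10) = (0+10) mod 26 = 10 = K
  L(11) + Y(24) = (11+24) mod 26 = 9 = J
  L(11) + B(1) = (11+1) mod 26 = 12 = M
Ciphertext: TSPFKKJM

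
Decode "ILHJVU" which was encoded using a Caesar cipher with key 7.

Step 1: Reverse the shift by subtracting 7 from each letter position.
  I (position 8) -> position (8-7) mod 26 = 1 -> B
  L (position 11) -> position (11-7) mod 26 = 4 -> E
  H (position 7) -> position (7-7) mod 26 = 0 -> A
  J (position 9) -> position (9-7) mod 26 = 2 -> C
  V (position 21) -> position (21-7) mod 26 = 14 -> O
  U (position 20) -> position (20-7) mod 26 = 13 -> N
Decrypted message: BEACON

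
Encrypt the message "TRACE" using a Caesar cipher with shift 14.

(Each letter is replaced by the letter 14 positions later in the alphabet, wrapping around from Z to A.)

Step 1: For each letter, shift forward by 14 positions (mod 26).
  T (position 19) -> position (19+14) mod 26 = 7 -> H
  R (position 17) -> position (17+14) mod 26 = 5 -> F
  A (position 0) -> position (0+14) mod 26 = 14 -> O
  C (position 2) -> position (2+14) mod 26 = 16 -> Q
  E (position 4) -> position (4+14) mod 26 = 18 -> S
Result: HFOQS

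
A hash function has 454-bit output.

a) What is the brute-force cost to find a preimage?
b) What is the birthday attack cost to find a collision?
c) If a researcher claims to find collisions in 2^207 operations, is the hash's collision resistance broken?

Step 1: Preimage resistance requires brute-force of 2^454 operations.
Step 2: Collision resistance (birthday bound) = 2^(454/2) = 2^227.
Step 3: The claimed attack costs 2^207 operations.
Step 4: Since 2^207 < 2^227, the claimed attack beats the generic birthday bound, so collision resistance is broken.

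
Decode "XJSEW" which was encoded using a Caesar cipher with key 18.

Step 1: Reverse the shift by subtracting 18 from each letter position.
  X (position 23) -> position (23-18) mod 26 = 5 -> F
  J (position 9) -> position (9-18) mod 26 = 17 -> R
  S (position 18) -> position (18-18) mod 26 = 0 -> A
  E (position 4) -> position (4-18) mod 26 = 12 -> M
  W (position 22) -> position (22-18) mod 26 = 4 -> E
Decrypted message: FRAME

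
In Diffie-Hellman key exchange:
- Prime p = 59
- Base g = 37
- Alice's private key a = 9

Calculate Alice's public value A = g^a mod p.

Step 1: A = g^a mod p = 37^9 mod 59.
  37^1 mod 59 = 37
  37^2 mod 59 = (37 * 37) mod 59 = 12
  37^3 mod 59 = (12 * 37) mod 59 = 31
  37^4 mod 59 = (31 * 37) mod 59 = 26
  37^5 mod 59 = (26 * 37) mod 59 = 18
  37^6 mod 59 = (18 * 37) mod 59 = 17
  37^7 mod 59 = (17 * 37) mod 59 = 39
  37^8 mod 59 = (39 * 37) mod 59 = 27
  37^9 mod 59 = (27 * 37) mod 59 = 55
Result: A = 55.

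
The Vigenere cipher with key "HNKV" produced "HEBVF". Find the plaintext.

Step 1: Extend key: HNKVH
Step 2: Decrypt each letter (c - k) mod 26:
  H(7) - H(7) = (7-7) mod 26 = 0 = A
  E(4) - N(13) = (4-13) mod 26 = 17 = R
  B(1) - K(10) = (1-10) mod 26 = 17 = R
  V(21) - V(21) = (21-21) mod 26 = 0 = A
  F(5) - H(7) = (5-7) mod 26 = 24 = Y
Plaintext: ARRAY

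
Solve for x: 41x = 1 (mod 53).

Step 1: We need x such that 41 * x = 1 (mod 53).
Step 2: Using the extended Euclidean algorithm or trial:
  41 * 22 = 902 = 17 * 53 + 1.
Step 3: Since 902 mod 53 = 1, the inverse is x = 22.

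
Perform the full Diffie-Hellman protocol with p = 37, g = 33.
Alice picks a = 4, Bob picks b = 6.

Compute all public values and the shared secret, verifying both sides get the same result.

Step 1: A = g^a mod p = 33^4 mod 37 = 34.
Step 2: B = g^b mod p = 33^6 mod 37 = 26.
Step 3: Alice computes s = B^a mod p = 26^4 mod 37 = 26.
Step 4: Bob computes s = A^b mod p = 34^6 mod 37 = 26.
Both sides agree: shared secret = 26.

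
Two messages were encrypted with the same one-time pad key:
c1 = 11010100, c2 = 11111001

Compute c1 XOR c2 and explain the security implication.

Step 1: c1 XOR c2 = (m1 XOR k) XOR (m2 XOR k).
Step 2: By XOR associativity/commutativity: = m1 XOR m2 XOR k XOR k = m1 XOR m2.
Step 3: 11010100 XOR 11111001 = 00101101 = 45.
Step 4: The key cancels out! An attacker learns m1 XOR m2 = 45, revealing the relationship between plaintexts.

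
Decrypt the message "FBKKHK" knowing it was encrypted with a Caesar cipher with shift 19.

Step 1: Reverse the shift by subtracting 19 from each letter position.
  F (position 5) -> position (5-19) mod 26 = 12 -> M
  B (position 1) -> position (1-19) mod 26 = 8 -> I
  K (position 10) -> position (10-19) mod 26 = 17 -> R
  K (position 10) -> position (10-19) mod 26 = 17 -> R
  H (position 7) -> position (7-19) mod 26 = 14 -> O
  K (position 10) -> position (10-19) mod 26 = 17 -> R
Decrypted message: MIRROR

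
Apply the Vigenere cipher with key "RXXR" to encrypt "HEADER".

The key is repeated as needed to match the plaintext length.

Step 1: Repeat key to match plaintext length:
  Plaintext: HEADER
  Key:       RXXRRX
Step 2: Encrypt each letter:
  H(7) + R(17) = (7+17) mod 26 = 24 = Y
  E(4) + X(23) = (4+23) mod 26 = 1 = B
  A(0) + X(23) = (0+23) mod 26 = 23 = X
  D(3) + R(17) = (3+17) mod 26 = 20 = U
  E(4) + R(17) = (4+17) mod 26 = 21 = V
  R(17) + X(23) = (17+23) mod 26 = 14 = O
Ciphertext: YBXUVO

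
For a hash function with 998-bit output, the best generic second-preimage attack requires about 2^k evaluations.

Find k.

Step 1: The hash has a 998-bit output.
Step 2: Second-preimage resistance means: given a specific input x, it should be infeasible to find a different y with h(y) = h(x).
With a 998-bit output, a generic search for a second preimage costs about 2^998 evaluations (each trial matches the fixed target with probability 2^-998).
Step 3: Security level = 998 bits.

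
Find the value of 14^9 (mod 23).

Step 1: Compute 14^9 mod 23 step by step, reducing modulo 23 at each step.
  14^1 mod 23 = 14
  14^2 mod 23 = (14 * 14) mod 23 = 12
  14^3 mod 23 = (12 * 14) mod 23 = 7
  14^4 mod 23 = (7 * 14) mod 23 = 6
  14^5 mod 23 = (6 * 14) mod 23 = 15
  14^6 mod 23 = (15 * 14) mod 23 = 3
  14^7 mod 23 = (3 * 14) mod 23 = 19
  14^8 mod 23 = (19 * 14) mod 23 = 13
  14^9 mod 23 = (13 * 14) mod 23 = 21
Step 2: Result = 21.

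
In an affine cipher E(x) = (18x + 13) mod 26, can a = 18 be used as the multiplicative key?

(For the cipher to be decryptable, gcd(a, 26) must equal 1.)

Step 1: Compute gcd(18, 26).
Step 2: gcd(18, 26) = 2.
Since gcd = 2 != 1, 18 shares a common factor with 26, so it cannot be used.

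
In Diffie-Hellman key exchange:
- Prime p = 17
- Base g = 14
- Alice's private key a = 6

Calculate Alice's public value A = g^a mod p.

Step 1: A = g^a mod p = 14^6 mod 17.
  14^1 mod 17 = 14
  14^2 mod 17 = (14 * 14) mod 17 = 9
  14^3 mod 17 = (9 * 14) mod 17 = 7
  14^4 mod 17 = (7 * 14) mod 17 = 13
  14^5 mod 17 = (13 * 14) mod 17 = 12
  14^6 mod 17 = (12 * 14) mod 17 = 15
Result: A = 15.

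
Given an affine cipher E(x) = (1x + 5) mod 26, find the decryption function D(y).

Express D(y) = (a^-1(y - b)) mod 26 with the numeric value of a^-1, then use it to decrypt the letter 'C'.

Step 1: Find a^-1, the modular inverse of 1 mod 26.
Step 2: We need 1 * a^-1 = 1 (mod 26).
Step 3: 1 * 1 = 1 = 0 * 26 + 1, so a^-1 = 1.
Step 4: D(y) = 1(y - 5) mod 26.
Step 5: Apply to 'C' (y = 2): D(2) = 1 * (2 - 5) mod 26 = 1 * -3 mod 26 = 23 -> 'X'.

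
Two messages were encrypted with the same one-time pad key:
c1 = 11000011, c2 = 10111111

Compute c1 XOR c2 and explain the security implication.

Step 1: c1 XOR c2 = (m1 XOR k) XOR (m2 XOR k).
Step 2: By XOR associativity/commutativity: = m1 XOR m2 XOR k XOR k = m1 XOR m2.
Step 3: 11000011 XOR 10111111 = 01111100 = 124.
Step 4: The key cancels out! An attacker learns m1 XOR m2 = 124, revealing the relationship between plaintexts.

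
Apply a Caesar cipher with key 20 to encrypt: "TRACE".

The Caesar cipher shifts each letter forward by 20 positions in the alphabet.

Step 1: For each letter, shift forward by 20 positions (mod 26).
  T (position 19) -> position (19+20) mod 26 = 13 -> N
  R (position 17) -> position (17+20) mod 26 = 11 -> L
  A (position 0) -> position (0+20) mod 26 = 20 -> U
  C (position 2) -> position (2+20) mod 26 = 22 -> W
  E (position 4) -> position (4+20) mod 26 = 24 -> Y
Result: NLUWY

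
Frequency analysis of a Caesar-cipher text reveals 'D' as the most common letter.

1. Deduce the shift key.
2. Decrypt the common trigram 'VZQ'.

Step 1: In English, 'E' is the most frequent letter (12.7%).
Step 2: The most frequent ciphertext letter is 'D' (position 3).
Step 3: Shift = (3 - 4) mod 26 = 25.
Step 4: Decrypt 'VZQ' by shifting back 25:
  V -> W
  Z -> A
  Q -> R
Step 5: 'VZQ' decrypts to 'WAR'.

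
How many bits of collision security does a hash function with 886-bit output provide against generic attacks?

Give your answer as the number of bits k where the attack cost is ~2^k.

Step 1: The hash has a 886-bit output.
Step 2: Collision resistance means it should be infeasible to find any x != y with h(x) = h(y).
By the birthday bound, a generic collision search succeeds after about sqrt(2^886) = 2^(886/2) = 2^443 evaluations.
Step 3: Security level = 443 bits.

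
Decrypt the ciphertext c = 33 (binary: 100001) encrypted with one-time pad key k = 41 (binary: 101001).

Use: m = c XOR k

Step 1: XOR ciphertext with key:
  Ciphertext: 100001
  Key:        101001
  XOR:        001000
Step 2: Plaintext = 001000 = 8 in decimal.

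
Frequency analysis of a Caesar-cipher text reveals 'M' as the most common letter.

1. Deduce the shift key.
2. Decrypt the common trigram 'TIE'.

Step 1: In English, 'E' is the most frequent letter (12.7%).
Step 2: The most frequent ciphertext letter is 'M' (position 12).
Step 3: Shift = (12 - 4) mod 26 = 8.
Step 4: Decrypt 'TIE' by shifting back 8:
  T -> L
  I -> A
  E -> W
Step 5: 'TIE' decrypts to 'LAW'.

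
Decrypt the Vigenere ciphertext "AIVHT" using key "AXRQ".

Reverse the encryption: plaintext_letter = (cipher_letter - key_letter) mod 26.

Step 1: Extend key: AXRQA
Step 2: Decrypt each letter (c - k) mod 26:
  A(0) - A(0) = (0-0) mod 26 = 0 = A
  I(8) - X(23) = (8-23) mod 26 = 11 = L
  V(21) - R(17) = (21-17) mod 26 = 4 = E
  H(7) - Q(16) = (7-16) mod 26 = 17 = R
  T(19) - A(0) = (19-0) mod 26 = 19 = T
Plaintext: ALERT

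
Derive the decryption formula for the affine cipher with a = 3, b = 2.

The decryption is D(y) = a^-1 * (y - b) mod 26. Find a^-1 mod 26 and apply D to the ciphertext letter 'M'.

Step 1: Find a^-1, the modular inverse of 3 mod 26.
Step 2: We need 3 * a^-1 = 1 (mod 26).
Step 3: 3 * 9 = 27 = 1 * 26 + 1, so a^-1 = 9.
Step 4: D(y) = 9(y - 2) mod 26.
Step 5: Apply to 'M' (y = 12): D(12) = 9 * (12 - 2) mod 26 = 9 * 10 mod 26 = 12 -> 'M'.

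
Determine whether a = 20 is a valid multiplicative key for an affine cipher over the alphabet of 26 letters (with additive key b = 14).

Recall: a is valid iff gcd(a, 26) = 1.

Step 1: Compute gcd(20, 26).
Step 2: gcd(20, 26) = 2.
Since gcd = 2 != 1, 20 shares a common factor with 26, so it cannot be used.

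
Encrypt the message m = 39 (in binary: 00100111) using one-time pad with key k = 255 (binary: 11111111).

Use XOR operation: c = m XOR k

Step 1: Write out the XOR operation bit by bit:
  Message: 00100111
  Key:     11111111
  XOR:     11011000
Step 2: Convert to decimal: 11011000 = 216.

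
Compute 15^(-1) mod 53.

Step 1: We need x such that 15 * x = 1 (mod 53).
Step 2: Using the extended Euclidean algorithm or trial:
  15 * 46 = 690 = 13 * 53 + 1.
Step 3: Since 690 mod 53 = 1, the inverse is x = 46.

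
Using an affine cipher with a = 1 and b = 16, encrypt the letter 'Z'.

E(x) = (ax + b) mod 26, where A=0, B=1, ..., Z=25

Step 1: Convert 'Z' to number: x = 25.
Step 2: E(25) = (1 * 25 + 16) mod 26 = 41 mod 26 = 15.
Step 3: Convert 15 back to letter: P.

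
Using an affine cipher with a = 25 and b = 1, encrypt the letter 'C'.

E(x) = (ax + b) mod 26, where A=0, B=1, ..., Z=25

Step 1: Convert 'C' to number: x = 2.
Step 2: E(2) = (25 * 2 + 1) mod 26 = 51 mod 26 = 25.
Step 3: Convert 25 back to letter: Z.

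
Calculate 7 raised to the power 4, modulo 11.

Step 1: Compute 7^4 mod 11 step by step, reducing modulo 11 at each step.
  7^1 mod 11 = 7
  7^2 mod 11 = (7 * 7) mod 11 = 5
  7^3 mod 11 = (5 * 7) mod 11 = 2
  7^4 mod 11 = (2 * 7) mod 11 = 3
Step 2: Result = 3.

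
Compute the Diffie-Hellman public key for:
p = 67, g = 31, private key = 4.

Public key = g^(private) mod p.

Step 1: A = g^a mod p = 31^4 mod 67.
  31^1 mod 67 = 31
  31^2 mod 67 = (31 * 31) mod 67 = 23
  31^3 mod 67 = (23 * 31) mod 67 = 43
  31^4 mod 67 = (43 * 31) mod 67 = 60
Result: A = 60.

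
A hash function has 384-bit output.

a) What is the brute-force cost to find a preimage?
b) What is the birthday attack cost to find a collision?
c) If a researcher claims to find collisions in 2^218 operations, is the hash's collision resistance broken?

Step 1: Preimage resistance requires brute-force of 2^384 operations.
Step 2: Collision resistance (birthday bound) = 2^(384/2) = 2^192.
Step 3: The claimed attack costs 2^218 operations.
Step 4: Since 2^218 >= 2^192, the claimed attack is no faster than the generic birthday attack, so this does not break collision resistance.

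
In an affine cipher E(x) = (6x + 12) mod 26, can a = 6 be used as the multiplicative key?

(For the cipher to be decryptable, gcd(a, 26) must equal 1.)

Step 1: Compute gcd(6, 26).
Step 2: gcd(6, 26) = 2.
Since gcd = 2 != 1, 6 shares a common factor with 26, so it cannot be used.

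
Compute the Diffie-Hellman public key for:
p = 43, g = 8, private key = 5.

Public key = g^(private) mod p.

Step 1: A = g^a mod p = 8^5 mod 43.
  8^1 mod 43 = 8
  8^2 mod 43 = (8 * 8) mod 43 = 21
  8^3 mod 43 = (21 * 8) mod 43 = 39
  8^4 mod 43 = (39 * 8) mod 43 = 11
  8^5 mod 43 = (11 * 8) mod 43 = 2
Result: A = 2.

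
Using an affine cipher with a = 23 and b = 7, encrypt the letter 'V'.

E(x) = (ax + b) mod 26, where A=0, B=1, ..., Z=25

Step 1: Convert 'V' to number: x = 21.
Step 2: E(21) = (23 * 21 + 7) mod 26 = 490 mod 26 = 22.
Step 3: Convert 22 back to letter: W.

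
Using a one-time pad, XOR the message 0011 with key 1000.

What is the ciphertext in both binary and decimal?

Step 1: Write out the XOR operation bit by bit:
  Message: 0011
  Key:     1000
  XOR:     1011
Step 2: Convert to decimal: 1011 = 11.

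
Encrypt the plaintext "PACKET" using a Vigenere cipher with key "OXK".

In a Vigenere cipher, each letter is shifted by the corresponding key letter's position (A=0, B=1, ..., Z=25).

Step 1: Repeat key to match plaintext length:
  Plaintext: PACKET
  Key:       OXKOXK
Step 2: Encrypt each letter:
  P(15) + O(14) = (15+14) mod 26 = 3 = D
  A(0) + X(23) = (0+23) mod 26 = 23 = X
  C(2) + K(10) = (2+10) mod 26 = 12 = M
  K(10) + O(14) = (10+14) mod 26 = 24 = Y
  E(4) + X(23) = (4+23) mod 26 = 1 = B
  T(19) + K(10) = (19+10) mod 26 = 3 = D
Ciphertext: DXMYBD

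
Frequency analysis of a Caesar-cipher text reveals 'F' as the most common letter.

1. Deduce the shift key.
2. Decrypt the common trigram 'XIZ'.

Step 1: In English, 'E' is the most frequent letter (12.7%).
Step 2: The most frequent ciphertext letter is 'F' (position 5).
Step 3: Shift = (5 - 4) mod 26 = 1.
Step 4: Decrypt 'XIZ' by shifting back 1:
  X -> W
  I -> H
  Z -> Y
Step 5: 'XIZ' decrypts to 'WHY'.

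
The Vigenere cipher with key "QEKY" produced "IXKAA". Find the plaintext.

Step 1: Extend key: QEKYQ
Step 2: Decrypt each letter (c - k) mod 26:
  I(8) - Q(16) = (8-16) mod 26 = 18 = S
  X(23) - E(4) = (23-4) mod 26 = 19 = T
  K(10) - K(10) = (10-10) mod 26 = 0 = A
  A(0) - Y(24) = (0-24) mod 26 = 2 = C
  A(0) - Q(16) = (0-16) mod 26 = 10 = K
Plaintext: STACK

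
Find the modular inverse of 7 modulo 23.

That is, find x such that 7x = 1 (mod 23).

Step 1: We need x such that 7 * x = 1 (mod 23).
Step 2: Using the extended Euclidean algorithm or trial:
  7 * 10 = 70 = 3 * 23 + 1.
Step 3: Since 70 mod 23 = 1, the inverse is x = 10.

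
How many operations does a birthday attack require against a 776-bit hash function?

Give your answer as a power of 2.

Step 1: The birthday paradox gives collision probability ~50% after sqrt(2^n) = 2^(n/2) hashes.
Step 2: For 776-bit output: 2^(776/2) = 2^388.
Step 3: Approximately 2^388 hash computations needed.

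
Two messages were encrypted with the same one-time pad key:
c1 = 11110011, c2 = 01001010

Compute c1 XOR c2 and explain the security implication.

Step 1: c1 XOR c2 = (m1 XOR k) XOR (m2 XOR k).
Step 2: By XOR associativity/commutativity: = m1 XOR m2 XOR k XOR k = m1 XOR m2.
Step 3: 11110011 XOR 01001010 = 10111001 = 185.
Step 4: The key cancels out! An attacker learns m1 XOR m2 = 185, revealing the relationship between plaintexts.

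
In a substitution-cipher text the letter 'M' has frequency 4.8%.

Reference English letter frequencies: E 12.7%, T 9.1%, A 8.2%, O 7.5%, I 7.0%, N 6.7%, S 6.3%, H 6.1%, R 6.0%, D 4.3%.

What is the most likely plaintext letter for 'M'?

Step 1: The observed frequency is 4.8%.
Step 2: Compare with English frequencies:
  E: 12.7% (difference: 7.9%)
  T: 9.1% (difference: 4.3%)
  A: 8.2% (difference: 3.4%)
  O: 7.5% (difference: 2.7%)
  I: 7.0% (difference: 2.2%)
  N: 6.7% (difference: 1.9%)
  S: 6.3% (difference: 1.5%)
  H: 6.1% (difference: 1.3%)
  R: 6.0% (difference: 1.2%)
  D: 4.3% (difference: 0.5%) <-- closest
Step 3: 'M' most likely represents 'D' (frequency 4.3%).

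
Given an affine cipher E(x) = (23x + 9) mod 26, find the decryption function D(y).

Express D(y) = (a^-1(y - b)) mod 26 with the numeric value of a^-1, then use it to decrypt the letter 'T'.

Step 1: Find a^-1, the modular inverse of 23 mod 26.
Step 2: We need 23 * a^-1 = 1 (mod 26).
Step 3: 23 * 17 = 391 = 15 * 26 + 1, so a^-1 = 17.
Step 4: D(y) = 17(y - 9) mod 26.
Step 5: Apply to 'T' (y = 19): D(19) = 17 * (19 - 9) mod 26 = 17 * 10 mod 26 = 14 -> 'O'.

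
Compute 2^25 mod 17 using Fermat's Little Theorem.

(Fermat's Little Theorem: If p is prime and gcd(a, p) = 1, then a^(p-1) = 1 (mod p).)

Step 1: Since 17 is prime, by Fermat's Little Theorem: 2^16 = 1 (mod 17).
Step 2: Reduce exponent: 25 mod 16 = 9.
Step 3: So 2^25 = 2^9 (mod 17).
Step 4: 2^9 mod 17 = 2.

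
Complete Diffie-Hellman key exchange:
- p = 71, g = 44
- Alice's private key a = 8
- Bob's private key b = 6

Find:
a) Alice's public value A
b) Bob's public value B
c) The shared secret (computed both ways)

Step 1: A = g^a mod p = 44^8 mod 71 = 36.
Step 2: B = g^b mod p = 44^6 mod 71 = 43.
Step 3: Alice computes s = B^a mod p = 43^8 mod 71 = 10.
Step 4: Bob computes s = A^b mod p = 36^6 mod 71 = 10.
Both sides agree: shared secret = 10.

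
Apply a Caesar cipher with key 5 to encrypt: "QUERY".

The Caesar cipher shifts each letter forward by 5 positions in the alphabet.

Step 1: For each letter, shift forward by 5 positions (mod 26).
  Q (position 16) -> position (16+5) mod 26 = 21 -> V
  U (position 20) -> position (20+5) mod 26 = 25 -> Z
  E (position 4) -> position (4+5) mod 26 = 9 -> J
  R (position 17) -> position (17+5) mod 26 = 22 -> W
  Y (position 24) -> position (24+5) mod 26 = 3 -> D
Result: VZJWD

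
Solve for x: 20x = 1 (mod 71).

Step 1: We need x such that 20 * x = 1 (mod 71).
Step 2: Using the extended Euclidean algorithm or trial:
  20 * 32 = 640 = 9 * 71 + 1.
Step 3: Since 640 mod 71 = 1, the inverse is x = 32.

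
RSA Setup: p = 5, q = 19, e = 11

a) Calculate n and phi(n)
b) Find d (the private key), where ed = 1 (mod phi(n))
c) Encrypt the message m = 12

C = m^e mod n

Step 1: n = 5 * 19 = 95.
Step 2: phi(n) = (5-1)(19-1) = 4 * 18 = 72.
Step 3: Find d = 11^(-1) mod 72 = 59.
  Verify: 11 * 59 = 649 = 1 (mod 72).
Step 4: C = 12^11 mod 95 = 8.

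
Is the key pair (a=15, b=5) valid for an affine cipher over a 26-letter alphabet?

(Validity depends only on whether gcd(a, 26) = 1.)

Step 1: Compute gcd(15, 26).
Step 2: gcd(15, 26) = 1.
Since gcd = 1, 15 is coprime with 26, so it is a valid key.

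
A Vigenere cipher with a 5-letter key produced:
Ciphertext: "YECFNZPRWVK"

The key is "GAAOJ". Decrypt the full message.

Step 1: Key 'GAAOJ' has length 5. Extended key: GAAOJGAAOJG
Step 2: Decrypt each position:
  Y(24) - G(6) = 18 = S
  E(4) - A(0) = 4 = E
  C(2) - A(0) = 2 = C
  F(5) - O(14) = 17 = R
  N(13) - J(9) = 4 = E
  Z(25) - G(6) = 19 = T
  P(15) - A(0) = 15 = P
  R(17) - A(0) = 17 = R
  W(22) - O(14) = 8 = I
  V(21) - J(9) = 12 = M
  K(10) - G(6) = 4 = E
Plaintext: SECRETPRIME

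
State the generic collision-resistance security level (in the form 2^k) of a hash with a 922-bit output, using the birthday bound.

Step 1: The birthday paradox gives collision probability ~50% after sqrt(2^n) = 2^(n/2) hashes.
Step 2: For 922-bit output: 2^(922/2) = 2^461.
Step 3: Approximately 2^461 hash computations needed.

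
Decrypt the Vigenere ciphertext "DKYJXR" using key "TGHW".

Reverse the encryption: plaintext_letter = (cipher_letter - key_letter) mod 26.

Step 1: Extend key: TGHWTG
Step 2: Decrypt each letter (c - k) mod 26:
  D(3) - T(19) = (3-19) mod 26 = 10 = K
  K(10) - G(6) = (10-6) mod 26 = 4 = E
  Y(24) - H(7) = (24-7) mod 26 = 17 = R
  J(9) - W(22) = (9-22) mod 26 = 13 = N
  X(23) - T(19) = (23-19) mod 26 = 4 = E
  R(17) - G(6) = (17-6) mod 26 = 11 = L
Plaintext: KERNEL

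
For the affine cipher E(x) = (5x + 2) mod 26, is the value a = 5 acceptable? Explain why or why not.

Step 1: Compute gcd(5, 26).
Step 2: gcd(5, 26) = 1.
Since gcd = 1, 5 is coprime with 26, so it is a valid key.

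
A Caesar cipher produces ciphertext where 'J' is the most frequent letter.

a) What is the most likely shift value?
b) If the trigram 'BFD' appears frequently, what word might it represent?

Step 1: In English, 'E' is the most frequent letter (12.7%).
Step 2: The most frequent ciphertext letter is 'J' (position 9).
Step 3: Shift = (9 - 4) mod 26 = 5.
Step 4: Decrypt 'BFD' by shifting back 5:
  B -> W
  F -> A
  D -> Y
Step 5: 'BFD' decrypts to 'WAY'.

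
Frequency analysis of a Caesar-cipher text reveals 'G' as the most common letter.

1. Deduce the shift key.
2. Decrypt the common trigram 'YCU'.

Step 1: In English, 'E' is the most frequent letter (12.7%).
Step 2: The most frequent ciphertext letter is 'G' (position 6).
Step 3: Shift = (6 - 4) mod 26 = 2.
Step 4: Decrypt 'YCU' by shifting back 2:
  Y -> W
  C -> A
  U -> S
Step 5: 'YCU' decrypts to 'WAS'.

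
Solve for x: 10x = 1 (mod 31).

Step 1: We need x such that 10 * x = 1 (mod 31).
Step 2: Using the extended Euclidean algorithm or trial:
  10 * 28 = 280 = 9 * 31 + 1.
Step 3: Since 280 mod 31 = 1, the inverse is x = 28.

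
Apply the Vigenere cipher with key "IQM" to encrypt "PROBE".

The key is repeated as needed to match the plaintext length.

Step 1: Repeat key to match plaintext length:
  Plaintext: PROBE
  Key:       IQMIQ
Step 2: Encrypt each letter:
  P(15) + I(8) = (15+8) mod 26 = 23 = X
  R(17) + Q(16) = (17+16) mod 26 = 7 = H
  O(14) + M(12) = (14+12) mod 26 = 0 = A
  B(1) + I(8) = (1+8) mod 26 = 9 = J
  E(4) + Q(16) = (4+16) mod 26 = 20 = U
Ciphertext: XHAJU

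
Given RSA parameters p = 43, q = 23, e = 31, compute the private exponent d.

Step 1: n = 43 * 23 = 989.
Step 2: phi(n) = 42 * 22 = 924.
Step 3: Find d such that 31 * d = 1 (mod 924).
Step 4: d = 31^(-1) mod 924 = 775.
Verification: 31 * 775 = 24025 = 26 * 924 + 1.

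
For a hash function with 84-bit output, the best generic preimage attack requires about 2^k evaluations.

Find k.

Step 1: The hash has a 84-bit output.
Step 2: Preimage resistance means: given a digest h(x), it should be infeasible to find any input that hashes to it.
With a 84-bit output there are 2^84 possible digests, so a generic brute-force preimage search costs about 2^84 evaluations.
Step 3: Security level = 84 bits.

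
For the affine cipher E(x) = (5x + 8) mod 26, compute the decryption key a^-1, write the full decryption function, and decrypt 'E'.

Step 1: Find a^-1, the modular inverse of 5 mod 26.
Step 2: We need 5 * a^-1 = 1 (mod 26).
Step 3: 5 * 21 = 105 = 4 * 26 + 1, so a^-1 = 21.
Step 4: D(y) = 21(y - 8) mod 26.
Step 5: Apply to 'E' (y = 4): D(4) = 21 * (4 - 8) mod 26 = 21 * -4 mod 26 = 20 -> 'U'.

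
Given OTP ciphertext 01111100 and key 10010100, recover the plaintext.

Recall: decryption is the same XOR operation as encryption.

Step 1: XOR ciphertext with key:
  Ciphertext: 01111100
  Key:        10010100
  XOR:        11101000
Step 2: Plaintext = 11101000 = 232 in decimal.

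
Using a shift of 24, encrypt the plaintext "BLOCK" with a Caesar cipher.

Step 1: For each letter, shift forward by 24 positions (mod 26).
  B (position 1) -> position (1+24) mod 26 = 25 -> Z
  L (position 11) -> position (11+24) mod 26 = 9 -> J
  O (position 14) -> position (14+24) mod 26 = 12 -> M
  C (position 2) -> position (2+24) mod 26 = 0 -> A
  K (position 10) -> position (10+24) mod 26 = 8 -> I
Result: ZJMAI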